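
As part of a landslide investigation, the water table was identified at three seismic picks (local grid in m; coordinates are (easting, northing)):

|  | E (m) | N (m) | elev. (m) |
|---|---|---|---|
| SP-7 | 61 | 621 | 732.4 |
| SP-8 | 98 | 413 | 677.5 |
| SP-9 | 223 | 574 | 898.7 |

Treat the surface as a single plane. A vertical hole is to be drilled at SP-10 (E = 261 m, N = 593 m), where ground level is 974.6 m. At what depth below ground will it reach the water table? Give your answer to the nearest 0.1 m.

22.8 m

Two edge vectors: SP-7→SP-8 = (37, -208, -54.9), SP-7→SP-9 = (162, -47, 166.3).
Normal n = (SP-7→SP-8) × (SP-7→SP-9) = (-37170.7, -15046.9, 31957).
So ∂z/∂E = −n_x/n_z = 1.16315 and ∂z/∂N = −n_y/n_z = 0.47085.
Intercept c from SP-7: 732.4 − 70.95 − 292.40 = 369.05.
At (261, 593): z_contact = 303.58 + 279.21 + 369.05 = 951.85 m.
Depth below ground = 974.6 − 951.85 = 22.8 m.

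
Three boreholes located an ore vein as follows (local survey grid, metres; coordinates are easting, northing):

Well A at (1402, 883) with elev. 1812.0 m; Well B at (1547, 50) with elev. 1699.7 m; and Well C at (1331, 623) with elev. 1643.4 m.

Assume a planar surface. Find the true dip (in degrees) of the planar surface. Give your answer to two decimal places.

50.11°

Let the plane be z = a·easting + b·northing + c.
Well B−Well A: 145a − 833b = −112.3;  Well C−Well A: −71a − 260b = −168.6.
Solving gives a = 1.14872, b = 0.33477.
Gradient magnitude |∇z| = √(a² + b²) = √(1.31956 + 0.11207) = 1.19651.
True dip = arctan(1.19651) = 50.11°, dipping toward WSW (azimuth ≈ 254°).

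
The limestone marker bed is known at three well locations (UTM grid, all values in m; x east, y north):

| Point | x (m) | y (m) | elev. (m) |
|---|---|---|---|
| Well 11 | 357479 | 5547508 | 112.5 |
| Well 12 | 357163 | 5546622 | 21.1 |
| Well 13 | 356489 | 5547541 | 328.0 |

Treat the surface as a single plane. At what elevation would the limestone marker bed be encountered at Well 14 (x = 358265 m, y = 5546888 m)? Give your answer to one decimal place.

-164.7 m

Two edge vectors: Well 11→Well 12 = (-316, -886, -91.4), Well 11→Well 13 = (-990, 33, 215.5).
Normal n = (Well 11→Well 12) × (Well 11→Well 13) = (-187916.8, 158584, -887568).
So ∂z/∂x = −n_x/n_z = −0.211721017 and ∂z/∂y = −n_y/n_z = 0.178672507.
Intercept c from Well 11: 112.5 + 75685.82 − 991187.16 = −915388.85.
At (358265, 5546888): z = −75852.2 + 991076.4 − 915388.85 = -164.7 m.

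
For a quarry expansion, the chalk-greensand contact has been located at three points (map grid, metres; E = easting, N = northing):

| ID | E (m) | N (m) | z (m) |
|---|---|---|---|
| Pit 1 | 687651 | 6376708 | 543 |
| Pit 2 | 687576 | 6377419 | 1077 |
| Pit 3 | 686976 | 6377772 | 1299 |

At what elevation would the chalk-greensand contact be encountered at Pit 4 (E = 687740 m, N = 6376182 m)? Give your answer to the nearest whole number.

Let the plane be z = a·E + b·N + c.
Pit 2−Pit 1: −75a + 711b = 534;  Pit 3−Pit 1: −675a + 1064b = 756.
Solving gives a = 0.07662605, b = 0.75913777.
Then c = 543 − a·687651 − b·6376708 = −4892948.87.
At (687740, 6376182): z = 52698.8 + 4840400.6 − 4892948.87 = 150.5 m.

151 m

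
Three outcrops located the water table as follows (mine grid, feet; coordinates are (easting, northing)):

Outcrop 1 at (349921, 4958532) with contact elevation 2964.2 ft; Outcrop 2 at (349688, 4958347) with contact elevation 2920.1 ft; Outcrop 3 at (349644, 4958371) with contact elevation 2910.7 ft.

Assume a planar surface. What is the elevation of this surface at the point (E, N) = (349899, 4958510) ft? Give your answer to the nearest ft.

Let the plane be z = a·E + b·N + c.
Outcrop 2−Outcrop 1: −233a − 185b = −44.1;  Outcrop 3−Outcrop 1: −277a − 161b = −53.5.
Solving gives a = 0.20371395, b = −0.01819109.
Then c = 2964.2 − a·349921 − b·4958532 = 21881.49.
At (349899, 4958510): z = 71279.3 − 90200.7 + 21881.49 = 2960.1 ft.

2960 ft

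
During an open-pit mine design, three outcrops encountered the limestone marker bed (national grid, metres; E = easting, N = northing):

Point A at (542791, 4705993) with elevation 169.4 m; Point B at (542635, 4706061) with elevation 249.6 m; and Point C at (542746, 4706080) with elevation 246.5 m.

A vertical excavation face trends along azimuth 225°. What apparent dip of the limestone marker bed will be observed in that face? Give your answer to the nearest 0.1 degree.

24.2°

Two edge vectors: Point A→Point B = (-156, 68, 80.2), Point A→Point C = (-45, 87, 77.1).
Normal n = (Point A→Point B) × (Point A→Point C) = (-1734.6, 8418.6, -10512).
So ∂z/∂E = −n_x/n_z = −0.16501 and ∂z/∂N = −n_y/n_z = 0.80086.
Unit vector along 225° is (sin 225°, cos 225°) = (-0.7071, -0.7071).
Slope in that direction = a·(-0.7071) + b·(-0.7071) = −0.44961.
Apparent dip = arctan|0.44961| = 24.2° (true dip is 39.3°, so apparent ≤ true as expected).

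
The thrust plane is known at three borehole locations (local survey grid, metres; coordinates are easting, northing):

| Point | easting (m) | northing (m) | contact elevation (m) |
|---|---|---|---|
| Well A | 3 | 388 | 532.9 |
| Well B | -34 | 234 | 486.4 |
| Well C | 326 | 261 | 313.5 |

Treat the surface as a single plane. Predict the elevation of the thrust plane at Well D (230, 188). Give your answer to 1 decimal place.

Let the plane be z = a·easting + b·northing + c.
Well B−Well A: −37a − 154b = −46.5;  Well C−Well A: 323a − 127b = −219.4.
Solving gives a = −0.51215, b = 0.42500.
Then c = 532.9 − a·3 − b·388 = 369.54.
At (230, 188): z = −117.8 + 79.9 + 369.54 = 331.6 m.

331.6 m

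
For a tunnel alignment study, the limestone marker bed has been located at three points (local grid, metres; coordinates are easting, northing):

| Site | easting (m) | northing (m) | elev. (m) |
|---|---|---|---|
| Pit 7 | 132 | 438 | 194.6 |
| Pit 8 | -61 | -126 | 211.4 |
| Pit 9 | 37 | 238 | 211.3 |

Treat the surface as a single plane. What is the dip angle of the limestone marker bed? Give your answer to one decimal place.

Let the plane be z = a·easting + b·northing + c.
Pit 8−Pit 7: −193a − 564b = 16.8;  Pit 9−Pit 7: −95a − 200b = 16.7.
Solving gives a = −0.40446, b = 0.10862.
Gradient magnitude |∇z| = √(a² + b²) = √(0.16359 + 0.01180) = 0.41879.
True dip = arctan(0.41879) = 22.7°, dipping toward ESE (azimuth ≈ 105°).

22.7°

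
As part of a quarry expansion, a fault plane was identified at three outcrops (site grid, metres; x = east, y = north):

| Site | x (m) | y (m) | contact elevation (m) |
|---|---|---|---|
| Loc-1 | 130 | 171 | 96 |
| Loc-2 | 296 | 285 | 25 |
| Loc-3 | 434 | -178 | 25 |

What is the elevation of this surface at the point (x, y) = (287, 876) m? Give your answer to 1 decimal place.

-34.3 m

Two edge vectors: Loc-1→Loc-2 = (166, 114, -71), Loc-1→Loc-3 = (304, -349, -71).
Normal n = (Loc-1→Loc-2) × (Loc-1→Loc-3) = (-32873, -9798, -92590).
So ∂z/∂x = −n_x/n_z = −0.35504 and ∂z/∂y = −n_y/n_z = −0.10582.
Intercept c from Loc-1: 96 + 46.15 + 18.10 = 160.25.
At (287, 876): z = −101.9 − 92.7 + 160.25 = -34.3 m.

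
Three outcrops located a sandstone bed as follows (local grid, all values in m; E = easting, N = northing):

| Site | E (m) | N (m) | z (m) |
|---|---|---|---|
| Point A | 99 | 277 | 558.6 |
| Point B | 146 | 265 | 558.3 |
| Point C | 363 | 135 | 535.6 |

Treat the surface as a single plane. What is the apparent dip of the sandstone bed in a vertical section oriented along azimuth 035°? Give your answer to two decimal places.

Let the plane be z = a·E + b·N + c.
Point B−Point A: 47a − 12b = −0.3;  Point C−Point A: 264a − 142b = −23.
Solving gives a = 0.06657, b = 0.28574.
Unit vector along 035° is (sin 35°, cos 35°) = (0.5736, 0.8192).
Slope in that direction = a·(0.5736) + b·(0.8192) = 0.27225.
Apparent dip = arctan|0.27225| = 15.23° (true dip is 16.4°, so apparent ≤ true as expected).

15.23°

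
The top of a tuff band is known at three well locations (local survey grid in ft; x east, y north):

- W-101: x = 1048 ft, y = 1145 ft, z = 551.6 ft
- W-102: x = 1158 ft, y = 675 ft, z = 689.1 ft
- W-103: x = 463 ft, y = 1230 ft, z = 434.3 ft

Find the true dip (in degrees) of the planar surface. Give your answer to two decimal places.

Two edge vectors: W-101→W-102 = (110, -470, 137.5), W-101→W-103 = (-585, 85, -117.3).
Normal n = (W-101→W-102) × (W-101→W-103) = (43443.5, -67534.5, -265600).
So ∂z/∂x = −n_x/n_z = 0.16357 and ∂z/∂y = −n_y/n_z = −0.25427.
Gradient magnitude |∇z| = √(a² + b²) = √(0.02675 + 0.06465) = 0.30234.
True dip = arctan(0.30234) = 16.82°, dipping toward NNW (azimuth ≈ 327°).

16.82°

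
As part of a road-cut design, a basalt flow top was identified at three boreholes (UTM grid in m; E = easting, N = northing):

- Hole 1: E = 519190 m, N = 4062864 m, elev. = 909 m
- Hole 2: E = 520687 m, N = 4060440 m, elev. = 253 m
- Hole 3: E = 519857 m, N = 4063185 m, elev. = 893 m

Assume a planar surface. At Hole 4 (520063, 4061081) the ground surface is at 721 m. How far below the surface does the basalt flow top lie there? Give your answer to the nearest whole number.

267 m

Two edge vectors: Hole 1→Hole 2 = (1497, -2424, -656), Hole 1→Hole 3 = (667, 321, -16).
Normal n = (Hole 1→Hole 2) × (Hole 1→Hole 3) = (249360, -413600, 2097345).
So ∂z/∂E = −n_x/n_z = −0.11889317 and ∂z/∂N = −n_y/n_z = 0.19720170.
Intercept c from Hole 1: 909 + 61728.15 − 801203.69 = −738566.54.
At (520063, 4061081): z_contact = −61831.9 + 800852.1 − 738566.54 = 453.6 m.
Depth below ground = 721 − 453.6 = 267 m.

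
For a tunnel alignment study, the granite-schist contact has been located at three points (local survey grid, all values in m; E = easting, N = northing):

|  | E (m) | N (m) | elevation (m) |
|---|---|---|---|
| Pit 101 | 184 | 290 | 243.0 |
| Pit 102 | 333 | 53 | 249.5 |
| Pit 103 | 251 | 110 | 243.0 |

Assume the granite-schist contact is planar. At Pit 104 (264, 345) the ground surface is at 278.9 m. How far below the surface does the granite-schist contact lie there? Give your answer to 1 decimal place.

Let the plane be z = a·E + b·N + c.
Pit 102−Pit 101: 149a − 237b = 6.5;  Pit 103−Pit 101: 67a − 180b = 0.
Solving gives a = 0.10694, b = 0.03980.
Then c = 243 − a·184 − b·290 = 211.78.
At (264, 345): z_contact = 28.23 + 13.73 + 211.78 = 253.74 m.
Depth below ground = 278.9 − 253.74 = 25.2 m.

25.2 m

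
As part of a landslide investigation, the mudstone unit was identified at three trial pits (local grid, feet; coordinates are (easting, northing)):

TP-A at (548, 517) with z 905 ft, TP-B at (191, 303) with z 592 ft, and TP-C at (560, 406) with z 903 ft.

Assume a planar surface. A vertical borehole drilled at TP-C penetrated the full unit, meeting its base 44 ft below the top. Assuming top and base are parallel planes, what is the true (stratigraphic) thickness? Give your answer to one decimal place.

Two edge vectors: TP-A→TP-B = (-357, -214, -313), TP-A→TP-C = (12, -111, -2).
Normal n = (TP-A→TP-B) × (TP-A→TP-C) = (-34315, -4470, 42195).
So ∂z/∂E = −n_x/n_z = 0.81325 and ∂z/∂N = −n_y/n_z = 0.10594.
|∇z| = √(a²+b²) = 0.82012, so dip δ = arctan(0.82012) = 39.36°.
True thickness = vertical thickness × cos δ = 44 × cos 39.36° = 34.0 ft.

34.0 ft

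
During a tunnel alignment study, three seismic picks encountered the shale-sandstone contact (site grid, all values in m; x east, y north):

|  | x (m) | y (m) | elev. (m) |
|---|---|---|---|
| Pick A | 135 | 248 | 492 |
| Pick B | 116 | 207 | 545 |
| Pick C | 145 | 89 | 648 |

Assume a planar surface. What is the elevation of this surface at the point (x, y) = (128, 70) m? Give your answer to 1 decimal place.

Let the plane be z = a·x + b·y + c.
Pick B−Pick A: −19a − 41b = 53;  Pick C−Pick A: 10a − 159b = 156.
Solving gives a = −0.59196, b = −1.01836.
Then c = 492 − a·135 − b·248 = 824.47.
At (128, 70): z = −75.8 − 71.3 + 824.47 = 677.4 m.

677.4 m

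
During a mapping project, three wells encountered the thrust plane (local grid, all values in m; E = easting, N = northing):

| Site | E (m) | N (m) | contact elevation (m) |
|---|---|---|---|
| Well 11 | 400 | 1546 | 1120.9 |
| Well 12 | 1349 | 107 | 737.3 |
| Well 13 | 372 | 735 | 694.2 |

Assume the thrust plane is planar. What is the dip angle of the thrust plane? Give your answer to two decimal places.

Two edge vectors: Well 11→Well 12 = (949, -1439, -383.6), Well 11→Well 13 = (-28, -811, -426.7).
Normal n = (Well 11→Well 12) × (Well 11→Well 13) = (302921.7, 415679.1, -809931).
So ∂z/∂E = −n_x/n_z = 0.37401 and ∂z/∂N = −n_y/n_z = 0.51323.
Gradient magnitude |∇z| = √(a² + b²) = √(0.13988 + 0.26340) = 0.63505.
True dip = arctan(0.63505) = 32.42°, dipping toward SW (azimuth ≈ 216°).

32.42°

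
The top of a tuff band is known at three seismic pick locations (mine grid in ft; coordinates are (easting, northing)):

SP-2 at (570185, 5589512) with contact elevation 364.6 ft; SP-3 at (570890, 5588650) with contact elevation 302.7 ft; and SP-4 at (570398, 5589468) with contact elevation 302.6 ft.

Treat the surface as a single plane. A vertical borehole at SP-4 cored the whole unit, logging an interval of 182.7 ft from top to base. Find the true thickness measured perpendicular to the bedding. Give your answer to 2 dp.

Two edge vectors: SP-2→SP-3 = (705, -862, -61.9), SP-2→SP-4 = (213, -44, -62).
Normal n = (SP-2→SP-3) × (SP-2→SP-4) = (50720.4, 30525.3, 152586).
So ∂z/∂E = −n_x/n_z = −0.33241 and ∂z/∂N = −n_y/n_z = −0.20005.
|∇z| = √(a²+b²) = 0.38796, so dip δ = arctan(0.38796) = 21.20°.
True thickness = vertical thickness × cos δ = 182.7 × cos 21.20° = 170.33 ft.

170.33 ft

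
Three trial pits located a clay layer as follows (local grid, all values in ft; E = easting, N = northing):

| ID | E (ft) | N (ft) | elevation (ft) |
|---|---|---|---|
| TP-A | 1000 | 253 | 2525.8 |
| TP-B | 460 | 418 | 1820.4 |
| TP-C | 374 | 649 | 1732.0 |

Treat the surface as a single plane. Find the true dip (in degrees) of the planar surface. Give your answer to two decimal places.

53.41°

Two edge vectors: TP-A→TP-B = (-540, 165, -705.4), TP-A→TP-C = (-626, 396, -793.8).
Normal n = (TP-A→TP-B) × (TP-A→TP-C) = (148361.4, 12928.4, -110550).
So ∂z/∂E = −n_x/n_z = 1.34203 and ∂z/∂N = −n_y/n_z = 0.11695.
Gradient magnitude |∇z| = √(a² + b²) = √(1.80104 + 0.01368) = 1.34712.
True dip = arctan(1.34712) = 53.41°, dipping toward W (azimuth ≈ 265°).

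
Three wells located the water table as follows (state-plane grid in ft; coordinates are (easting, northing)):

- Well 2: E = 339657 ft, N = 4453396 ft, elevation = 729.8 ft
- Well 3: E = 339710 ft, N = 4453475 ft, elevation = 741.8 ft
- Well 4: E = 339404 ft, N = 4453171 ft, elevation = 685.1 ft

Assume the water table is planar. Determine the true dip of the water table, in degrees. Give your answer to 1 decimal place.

7.5°

Two edge vectors: Well 2→Well 3 = (53, 79, 12), Well 2→Well 4 = (-253, -225, -44.7).
Normal n = (Well 2→Well 3) × (Well 2→Well 4) = (-831.3, -666.9, 8062).
So ∂z/∂E = −n_x/n_z = 0.10311 and ∂z/∂N = −n_y/n_z = 0.08272.
Gradient magnitude |∇z| = √(a² + b²) = √(0.01063 + 0.00684) = 0.13219.
True dip = arctan(0.13219) = 7.5°, dipping toward SW (azimuth ≈ 231°).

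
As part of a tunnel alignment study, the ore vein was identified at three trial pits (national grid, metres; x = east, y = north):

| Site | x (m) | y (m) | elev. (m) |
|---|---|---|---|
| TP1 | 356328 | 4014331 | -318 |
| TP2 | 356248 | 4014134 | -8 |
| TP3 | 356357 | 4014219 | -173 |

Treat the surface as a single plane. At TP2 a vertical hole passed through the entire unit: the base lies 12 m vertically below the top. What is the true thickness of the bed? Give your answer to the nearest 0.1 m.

6.8 m

Two edge vectors: TP1→TP2 = (-80, -197, 310), TP1→TP3 = (29, -112, 145).
Normal n = (TP1→TP2) × (TP1→TP3) = (6155, 20590, 14673).
So ∂z/∂x = −n_x/n_z = −0.41948 and ∂z/∂y = −n_y/n_z = −1.40326.
|∇z| = √(a²+b²) = 1.46461, so dip δ = arctan(1.46461) = 55.68°.
True thickness = vertical thickness × cos δ = 12 × cos 55.68° = 6.8 m.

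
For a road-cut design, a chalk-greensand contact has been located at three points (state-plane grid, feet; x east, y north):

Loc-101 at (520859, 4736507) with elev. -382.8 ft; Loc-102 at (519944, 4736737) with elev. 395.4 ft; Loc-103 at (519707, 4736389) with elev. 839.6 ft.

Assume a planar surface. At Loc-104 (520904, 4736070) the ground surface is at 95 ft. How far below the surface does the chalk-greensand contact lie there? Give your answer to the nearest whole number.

263 ft

Two edge vectors: Loc-101→Loc-102 = (-915, 230, 778.2), Loc-101→Loc-103 = (-1152, -118, 1222.4).
Normal n = (Loc-101→Loc-102) × (Loc-101→Loc-103) = (372979.6, 222009.6, 372930).
So ∂z/∂x = −n_x/n_z = −1.00013300 and ∂z/∂y = −n_y/n_z = −0.59531172.
Intercept c from Loc-101: -382.8 + 520928.27 + 2819698.13 = 3340243.61.
At (520904, 4736070): z_contact = −520973.3 − 2819438.0 + 3340243.61 = -167.7 ft.
Depth below ground = 95 − (-167.7) = 263 ft.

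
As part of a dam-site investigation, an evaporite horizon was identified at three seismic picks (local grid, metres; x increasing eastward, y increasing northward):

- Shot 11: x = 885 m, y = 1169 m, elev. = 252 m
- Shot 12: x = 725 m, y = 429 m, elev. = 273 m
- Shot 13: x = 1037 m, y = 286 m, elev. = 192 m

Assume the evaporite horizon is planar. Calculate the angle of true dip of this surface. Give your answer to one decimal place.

Two edge vectors: Shot 11→Shot 12 = (-160, -740, 21), Shot 11→Shot 13 = (152, -883, -60).
Normal n = (Shot 11→Shot 12) × (Shot 11→Shot 13) = (62943, -6408, 253760).
So ∂z/∂x = −n_x/n_z = −0.24804 and ∂z/∂y = −n_y/n_z = 0.02525.
Gradient magnitude |∇z| = √(a² + b²) = √(0.06152 + 0.00064) = 0.24932.
True dip = arctan(0.24932) = 14.0°, dipping toward E (azimuth ≈ 096°).

14.0°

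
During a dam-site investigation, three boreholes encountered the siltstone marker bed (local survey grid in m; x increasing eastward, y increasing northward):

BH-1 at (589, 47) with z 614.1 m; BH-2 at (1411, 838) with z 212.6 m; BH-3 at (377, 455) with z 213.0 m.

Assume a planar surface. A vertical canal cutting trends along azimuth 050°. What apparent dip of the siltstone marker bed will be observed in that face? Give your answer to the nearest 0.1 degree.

16.5°

Let the plane be z = a·x + b·y + c.
BH-2−BH-1: 822a + 791b = −401.5;  BH-3−BH-1: −212a + 408b = −401.1.
Solving gives a = 0.30504, b = −0.82458.
Unit vector along 050° is (sin 50°, cos 50°) = (0.7660, 0.6428).
Slope in that direction = a·(0.7660) + b·(0.6428) = −0.29636.
Apparent dip = arctan|0.29636| = 16.5° (true dip is 41.3°, so apparent ≤ true as expected).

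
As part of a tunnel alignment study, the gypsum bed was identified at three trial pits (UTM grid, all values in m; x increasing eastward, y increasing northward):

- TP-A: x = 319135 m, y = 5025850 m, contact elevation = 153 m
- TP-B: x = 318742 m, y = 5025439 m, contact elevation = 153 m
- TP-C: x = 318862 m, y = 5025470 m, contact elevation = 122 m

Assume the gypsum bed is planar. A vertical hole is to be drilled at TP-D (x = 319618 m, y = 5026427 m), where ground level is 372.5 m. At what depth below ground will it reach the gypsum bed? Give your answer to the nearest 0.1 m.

195.9 m

Let the plane be z = a·x + b·y + c.
TP-B−TP-A: −393a − 411b = 0;  TP-C−TP-A: −273a − 380b = −31.
Solving gives a = −0.343081024, b = 0.328055578.
Then c = 153 − a·319135 − b·5025850 = −1539115.96.
At (319618, 5026427): z_contact = −109654.87 + 1648947.41 − 1539115.96 = 176.58 m.
Depth below ground = 372.5 − 176.58 = 195.9 m.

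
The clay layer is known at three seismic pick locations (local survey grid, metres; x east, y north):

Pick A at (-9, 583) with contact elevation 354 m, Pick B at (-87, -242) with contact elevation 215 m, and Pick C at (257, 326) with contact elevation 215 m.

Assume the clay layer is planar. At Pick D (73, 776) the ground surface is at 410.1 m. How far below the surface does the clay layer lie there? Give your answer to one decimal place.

Two edge vectors: Pick A→Pick B = (-78, -825, -139), Pick A→Pick C = (266, -257, -139).
Normal n = (Pick A→Pick B) × (Pick A→Pick C) = (78952, -47816, 239496).
So ∂z/∂x = −n_x/n_z = −0.32966 and ∂z/∂y = −n_y/n_z = 0.19965.
Intercept c from Pick A: 354 − 2.97 − 116.40 = 234.64.
At (73, 776): z_contact = −24.07 + 154.93 + 234.64 = 365.50 m.
Depth below ground = 410.1 − 365.50 = 44.6 m.

44.6 m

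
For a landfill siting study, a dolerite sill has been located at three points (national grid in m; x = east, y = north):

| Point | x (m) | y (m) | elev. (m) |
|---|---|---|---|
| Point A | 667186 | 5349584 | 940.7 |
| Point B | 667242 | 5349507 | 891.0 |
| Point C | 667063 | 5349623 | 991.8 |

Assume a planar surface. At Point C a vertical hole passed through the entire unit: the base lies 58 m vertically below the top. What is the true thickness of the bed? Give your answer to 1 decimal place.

51.4 m

Let the plane be z = a·x + b·y + c.
Point B−Point A: 56a − 77b = −49.7;  Point C−Point A: −123a + 39b = 51.1.
Solving gives a = −0.27397, b = 0.44621.
|∇z| = √(a²+b²) = 0.52360, so dip δ = arctan(0.52360) = 27.64°.
True thickness = vertical thickness × cos δ = 58 × cos 27.64° = 51.4 m.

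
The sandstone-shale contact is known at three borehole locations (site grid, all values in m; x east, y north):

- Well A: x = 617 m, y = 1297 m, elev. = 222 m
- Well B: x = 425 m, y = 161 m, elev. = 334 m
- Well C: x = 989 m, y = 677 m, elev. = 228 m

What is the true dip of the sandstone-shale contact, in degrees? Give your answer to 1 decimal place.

Two edge vectors: Well A→Well B = (-192, -1136, 112), Well A→Well C = (372, -620, 6).
Normal n = (Well A→Well B) × (Well A→Well C) = (62624, 42816, 541632).
So ∂z/∂x = −n_x/n_z = −0.11562 and ∂z/∂y = −n_y/n_z = −0.07905.
Gradient magnitude |∇z| = √(a² + b²) = √(0.01337 + 0.00625) = 0.14006.
True dip = arctan(0.14006) = 8.0°, dipping toward NE (azimuth ≈ 056°).

8.0°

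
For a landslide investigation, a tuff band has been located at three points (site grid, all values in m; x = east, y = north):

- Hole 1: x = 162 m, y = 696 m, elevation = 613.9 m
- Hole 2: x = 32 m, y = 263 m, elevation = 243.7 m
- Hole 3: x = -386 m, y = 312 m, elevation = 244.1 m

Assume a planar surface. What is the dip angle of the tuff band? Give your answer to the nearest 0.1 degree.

39.8°

Two edge vectors: Hole 1→Hole 2 = (-130, -433, -370.2), Hole 1→Hole 3 = (-548, -384, -369.8).
Normal n = (Hole 1→Hole 2) × (Hole 1→Hole 3) = (17966.6, 154795.6, -187364).
So ∂z/∂x = −n_x/n_z = 0.09589 and ∂z/∂y = −n_y/n_z = 0.82618.
Gradient magnitude |∇z| = √(a² + b²) = √(0.00920 + 0.68257) = 0.83172.
True dip = arctan(0.83172) = 39.8°, dipping toward S (azimuth ≈ 187°).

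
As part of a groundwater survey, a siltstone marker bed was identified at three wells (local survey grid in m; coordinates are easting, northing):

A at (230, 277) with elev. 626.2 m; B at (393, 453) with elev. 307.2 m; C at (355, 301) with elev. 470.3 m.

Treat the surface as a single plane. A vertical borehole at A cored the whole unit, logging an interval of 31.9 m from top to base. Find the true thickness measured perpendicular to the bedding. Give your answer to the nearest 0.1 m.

18.9 m

Two edge vectors: A→B = (163, 176, -319), A→C = (125, 24, -155.9).
Normal n = (A→B) × (A→C) = (-19782.4, -14463.3, -18088).
So ∂z/∂easting = −n_x/n_z = −1.09368 and ∂z/∂northing = −n_y/n_z = −0.79961.
|∇z| = √(a²+b²) = 1.35481, so dip δ = arctan(1.35481) = 53.57°.
True thickness = vertical thickness × cos δ = 31.9 × cos 53.57° = 18.9 m.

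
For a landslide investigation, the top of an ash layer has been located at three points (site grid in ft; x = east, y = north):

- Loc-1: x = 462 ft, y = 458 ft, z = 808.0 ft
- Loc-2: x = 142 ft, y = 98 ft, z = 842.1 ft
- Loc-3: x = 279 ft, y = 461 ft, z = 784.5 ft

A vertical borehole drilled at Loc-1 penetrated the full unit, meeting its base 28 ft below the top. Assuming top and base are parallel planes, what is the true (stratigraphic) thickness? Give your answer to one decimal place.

Two edge vectors: Loc-1→Loc-2 = (-320, -360, 34.1), Loc-1→Loc-3 = (-183, 3, -23.5).
Normal n = (Loc-1→Loc-2) × (Loc-1→Loc-3) = (8357.7, -13760.3, -66840).
So ∂z/∂x = −n_x/n_z = 0.12504 and ∂z/∂y = −n_y/n_z = −0.20587.
|∇z| = √(a²+b²) = 0.24087, so dip δ = arctan(0.24087) = 13.54°.
True thickness = vertical thickness × cos δ = 28 × cos 13.54° = 27.2 ft.

27.2 ft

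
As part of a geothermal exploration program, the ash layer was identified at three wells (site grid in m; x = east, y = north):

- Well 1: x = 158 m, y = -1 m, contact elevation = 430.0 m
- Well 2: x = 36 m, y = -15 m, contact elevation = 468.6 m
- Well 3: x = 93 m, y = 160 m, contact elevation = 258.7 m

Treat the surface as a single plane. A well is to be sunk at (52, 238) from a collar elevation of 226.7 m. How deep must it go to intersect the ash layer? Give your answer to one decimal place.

49.2 m

Two edge vectors: Well 1→Well 2 = (-122, -14, 38.6), Well 1→Well 3 = (-65, 161, -171.3).
Normal n = (Well 1→Well 2) × (Well 1→Well 3) = (-3816.4, -23407.6, -20552).
So ∂z/∂x = −n_x/n_z = −0.18569 and ∂z/∂y = −n_y/n_z = −1.13895.
Intercept c from Well 1: 430 + 29.34 − 1.14 = 458.20.
At (52, 238): z_contact = −9.66 − 271.07 + 458.20 = 177.48 m.
Depth below ground = 226.7 − 177.48 = 49.2 m.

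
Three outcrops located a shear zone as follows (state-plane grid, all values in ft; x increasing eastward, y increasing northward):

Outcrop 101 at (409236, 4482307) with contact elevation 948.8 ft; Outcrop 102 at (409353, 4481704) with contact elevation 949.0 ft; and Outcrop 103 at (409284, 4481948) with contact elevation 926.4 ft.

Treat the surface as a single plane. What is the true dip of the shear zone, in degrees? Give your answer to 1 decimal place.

Two edge vectors: Outcrop 101→Outcrop 102 = (117, -603, 0.2), Outcrop 101→Outcrop 103 = (48, -359, -22.4).
Normal n = (Outcrop 101→Outcrop 102) × (Outcrop 101→Outcrop 103) = (13579, 2630.4, -13059).
So ∂z/∂x = −n_x/n_z = 1.03982 and ∂z/∂y = −n_y/n_z = 0.20142.
Gradient magnitude |∇z| = √(a² + b²) = √(1.08122 + 0.04057) = 1.05915.
True dip = arctan(1.05915) = 46.6°, dipping toward W (azimuth ≈ 259°).

46.6°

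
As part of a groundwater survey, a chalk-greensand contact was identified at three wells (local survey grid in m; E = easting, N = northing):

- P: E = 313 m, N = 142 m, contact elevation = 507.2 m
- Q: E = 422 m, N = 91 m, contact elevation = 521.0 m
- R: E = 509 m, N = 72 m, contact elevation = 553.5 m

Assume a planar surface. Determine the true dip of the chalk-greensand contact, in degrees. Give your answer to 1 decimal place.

49.0°

Two edge vectors: P→Q = (109, -51, 13.8), P→R = (196, -70, 46.3).
Normal n = (P→Q) × (P→R) = (-1395.3, -2341.9, 2366).
So ∂z/∂E = −n_x/n_z = 0.58973 and ∂z/∂N = −n_y/n_z = 0.98981.
Gradient magnitude |∇z| = √(a² + b²) = √(0.34778 + 0.97973) = 1.15218.
True dip = arctan(1.15218) = 49.0°, dipping toward SSW (azimuth ≈ 211°).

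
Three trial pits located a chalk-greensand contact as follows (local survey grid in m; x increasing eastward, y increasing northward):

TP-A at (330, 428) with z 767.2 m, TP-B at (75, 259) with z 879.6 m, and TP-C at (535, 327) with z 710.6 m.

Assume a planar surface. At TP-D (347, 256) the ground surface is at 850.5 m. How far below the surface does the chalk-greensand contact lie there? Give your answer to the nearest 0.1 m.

64.7 m

Let the plane be z = a·x + b·y + c.
TP-B−TP-A: −255a − 169b = 112.4;  TP-C−TP-A: 205a − 101b = −56.6.
Solving gives a = −0.34632, b = −0.14253.
Then c = 767.2 − a·330 − b·428 = 942.49.
At (347, 256): z_contact = −120.17 − 36.49 + 942.49 = 785.83 m.
Depth below ground = 850.5 − 785.83 = 64.7 m.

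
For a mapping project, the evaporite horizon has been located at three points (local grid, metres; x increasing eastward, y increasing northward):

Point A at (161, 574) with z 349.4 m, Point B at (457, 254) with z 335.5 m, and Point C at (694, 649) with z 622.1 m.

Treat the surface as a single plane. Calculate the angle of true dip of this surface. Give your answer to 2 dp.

Two edge vectors: Point A→Point B = (296, -320, -13.9), Point A→Point C = (533, 75, 272.7).
Normal n = (Point A→Point B) × (Point A→Point C) = (-86221.5, -88127.9, 192760).
So ∂z/∂x = −n_x/n_z = 0.44730 and ∂z/∂y = −n_y/n_z = 0.45719.
Gradient magnitude |∇z| = √(a² + b²) = √(0.20008 + 0.20902) = 0.63961.
True dip = arctan(0.63961) = 32.60°, dipping toward SW (azimuth ≈ 224°).

32.60°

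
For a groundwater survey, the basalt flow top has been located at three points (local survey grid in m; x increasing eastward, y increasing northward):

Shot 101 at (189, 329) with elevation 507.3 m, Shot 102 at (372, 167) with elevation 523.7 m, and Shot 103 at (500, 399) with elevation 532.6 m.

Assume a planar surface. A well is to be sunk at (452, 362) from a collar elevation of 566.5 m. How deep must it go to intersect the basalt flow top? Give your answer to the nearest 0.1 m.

Two edge vectors: Shot 101→Shot 102 = (183, -162, 16.4), Shot 101→Shot 103 = (311, 70, 25.3).
Normal n = (Shot 101→Shot 102) × (Shot 101→Shot 103) = (-5246.6, 470.5, 63192).
So ∂z/∂x = −n_x/n_z = 0.08303 and ∂z/∂y = −n_y/n_z = −0.00745.
Intercept c from Shot 101: 507.3 − 15.69 + 2.45 = 494.06.
At (452, 362): z_contact = 37.53 − 2.70 + 494.06 = 528.89 m.
Depth below ground = 566.5 − 528.89 = 37.6 m.

37.6 m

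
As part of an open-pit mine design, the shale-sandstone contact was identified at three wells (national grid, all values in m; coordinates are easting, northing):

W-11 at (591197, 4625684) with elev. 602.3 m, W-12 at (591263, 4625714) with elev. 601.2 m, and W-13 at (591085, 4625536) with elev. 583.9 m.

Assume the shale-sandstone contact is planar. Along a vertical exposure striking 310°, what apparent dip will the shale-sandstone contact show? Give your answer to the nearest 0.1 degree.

12.4°

Two edge vectors: W-11→W-12 = (66, 30, -1.1), W-11→W-13 = (-112, -148, -18.4).
Normal n = (W-11→W-12) × (W-11→W-13) = (-714.8, 1337.6, -6408).
So ∂z/∂easting = −n_x/n_z = −0.11155 and ∂z/∂northing = −n_y/n_z = 0.20874.
Unit vector along 310° is (sin 310°, cos 310°) = (-0.7660, 0.6428).
Slope in that direction = a·(-0.7660) + b·(0.6428) = 0.21963.
Apparent dip = arctan|0.21963| = 12.4° (true dip is 13.3°, so apparent ≤ true as expected).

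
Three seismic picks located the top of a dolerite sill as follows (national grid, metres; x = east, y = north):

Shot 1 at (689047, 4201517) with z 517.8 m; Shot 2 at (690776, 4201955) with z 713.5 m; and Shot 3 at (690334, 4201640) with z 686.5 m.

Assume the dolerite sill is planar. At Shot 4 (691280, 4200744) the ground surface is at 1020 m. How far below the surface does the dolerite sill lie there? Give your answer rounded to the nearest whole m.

Let the plane be z = a·x + b·y + c.
Shot 2−Shot 1: 1729a + 438b = 195.7;  Shot 3−Shot 1: 1287a + 123b = 168.7.
Solving gives a = 0.14192013, b = −0.11342443.
Then c = 517.8 − a·689047 − b·4201517 = 379282.85.
At (691280, 4200744): z_contact = 98106.5 − 476467.0 + 379282.85 = 922.4 m.
Depth below ground = 1020 − 922.4 = 98 m.

98 m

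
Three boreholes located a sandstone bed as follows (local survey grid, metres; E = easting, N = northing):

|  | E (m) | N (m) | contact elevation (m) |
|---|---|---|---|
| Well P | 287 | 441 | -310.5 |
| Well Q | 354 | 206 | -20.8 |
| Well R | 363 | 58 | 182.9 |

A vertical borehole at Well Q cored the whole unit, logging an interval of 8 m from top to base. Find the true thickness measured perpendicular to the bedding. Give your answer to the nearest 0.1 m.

4.3 m

Two edge vectors: Well P→Well Q = (67, -235, 289.7), Well P→Well R = (76, -383, 493.4).
Normal n = (Well P→Well Q) × (Well P→Well R) = (-4993.9, -11040.6, -7801).
So ∂z/∂E = −n_x/n_z = −0.64016 and ∂z/∂N = −n_y/n_z = −1.41528.
|∇z| = √(a²+b²) = 1.55333, so dip δ = arctan(1.55333) = 57.23°.
True thickness = vertical thickness × cos δ = 8 × cos 57.23° = 4.3 m.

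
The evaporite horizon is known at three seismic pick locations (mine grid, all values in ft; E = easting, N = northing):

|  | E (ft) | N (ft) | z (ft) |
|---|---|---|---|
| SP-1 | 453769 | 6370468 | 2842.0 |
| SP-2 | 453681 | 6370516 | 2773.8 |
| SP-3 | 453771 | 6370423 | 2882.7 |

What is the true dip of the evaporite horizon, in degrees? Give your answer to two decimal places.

43.14°

Two edge vectors: SP-1→SP-2 = (-88, 48, -68.2), SP-1→SP-3 = (2, -45, 40.7).
Normal n = (SP-1→SP-2) × (SP-1→SP-3) = (-1115.4, 3445.2, 3864).
So ∂z/∂E = −n_x/n_z = 0.28866 and ∂z/∂N = −n_y/n_z = −0.89161.
Gradient magnitude |∇z| = √(a² + b²) = √(0.08333 + 0.79498) = 0.93718.
True dip = arctan(0.93718) = 43.14°, dipping toward NNW (azimuth ≈ 342°).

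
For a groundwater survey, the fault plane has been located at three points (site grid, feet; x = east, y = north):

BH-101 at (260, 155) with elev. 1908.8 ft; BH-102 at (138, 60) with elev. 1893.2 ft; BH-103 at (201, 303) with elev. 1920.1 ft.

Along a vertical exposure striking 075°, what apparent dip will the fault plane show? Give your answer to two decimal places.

Let the plane be z = a·x + b·y + c.
BH-102−BH-101: −122a − 95b = −15.6;  BH-103−BH-101: −59a + 148b = 11.3.
Solving gives a = 0.05221, b = 0.09716.
Unit vector along 075° is (sin 75°, cos 75°) = (0.9659, 0.2588).
Slope in that direction = a·(0.9659) + b·(0.2588) = 0.07558.
Apparent dip = arctan|0.07558| = 4.32° (true dip is 6.3°, so apparent ≤ true as expected).

4.32°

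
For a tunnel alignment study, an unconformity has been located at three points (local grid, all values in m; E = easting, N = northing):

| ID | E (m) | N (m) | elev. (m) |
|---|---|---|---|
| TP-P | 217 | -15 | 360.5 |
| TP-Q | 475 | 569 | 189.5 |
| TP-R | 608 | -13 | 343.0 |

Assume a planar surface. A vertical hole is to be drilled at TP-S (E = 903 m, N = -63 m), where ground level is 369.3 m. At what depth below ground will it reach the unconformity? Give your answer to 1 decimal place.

Let the plane be z = a·E + b·N + c.
TP-Q−TP-P: 258a + 584b = −171;  TP-R−TP-P: 391a + 2b = −17.5.
Solving gives a = −0.04336, b = −0.27365.
Then c = 360.5 − a·217 − b·-15 = 365.80.
At (903, -63): z_contact = −39.15 + 17.24 + 365.80 = 343.89 m.
Depth below ground = 369.3 − 343.89 = 25.4 m.

25.4 m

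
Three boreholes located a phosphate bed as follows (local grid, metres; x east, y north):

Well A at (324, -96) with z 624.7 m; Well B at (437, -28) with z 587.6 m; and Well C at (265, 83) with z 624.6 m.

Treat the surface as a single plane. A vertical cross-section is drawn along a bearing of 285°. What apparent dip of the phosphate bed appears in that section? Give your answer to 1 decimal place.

Let the plane be z = a·x + b·y + c.
Well B−Well A: 113a + 68b = −37.1;  Well C−Well A: −59a + 179b = −0.1.
Solving gives a = −0.27370, b = −0.09077.
Unit vector along 285° is (sin 285°, cos 285°) = (-0.9659, 0.2588).
Slope in that direction = a·(-0.9659) + b·(0.2588) = 0.24088.
Apparent dip = arctan|0.24088| = 13.5° (true dip is 16.1°, so apparent ≤ true as expected).

13.5°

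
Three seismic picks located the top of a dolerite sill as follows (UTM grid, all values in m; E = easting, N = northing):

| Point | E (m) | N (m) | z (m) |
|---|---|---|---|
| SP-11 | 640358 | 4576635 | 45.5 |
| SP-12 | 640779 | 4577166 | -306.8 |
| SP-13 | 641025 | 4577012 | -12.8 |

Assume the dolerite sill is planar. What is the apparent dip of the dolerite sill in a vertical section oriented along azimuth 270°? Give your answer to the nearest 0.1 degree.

Two edge vectors: SP-11→SP-12 = (421, 531, -352.3), SP-11→SP-13 = (667, 377, -58.3).
Normal n = (SP-11→SP-12) × (SP-11→SP-13) = (101859.8, -210439.8, -195460).
So ∂z/∂E = −n_x/n_z = 0.52113 and ∂z/∂N = −n_y/n_z = −1.07664.
Unit vector along 270° is (sin 270°, cos 270°) = (-1.0000, -0.0000).
Slope in that direction = a·(-1.0000) + b·(-0.0000) = −0.52113.
Apparent dip = arctan|0.52113| = 27.5° (true dip is 50.1°, so apparent ≤ true as expected).

27.5°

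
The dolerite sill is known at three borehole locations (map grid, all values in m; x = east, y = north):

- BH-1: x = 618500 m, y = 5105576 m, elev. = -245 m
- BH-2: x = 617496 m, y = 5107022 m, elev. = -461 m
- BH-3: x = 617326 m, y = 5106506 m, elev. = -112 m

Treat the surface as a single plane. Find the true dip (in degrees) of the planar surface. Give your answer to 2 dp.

Let the plane be z = a·x + b·y + c.
BH-2−BH-1: −1004a + 1446b = −216;  BH-3−BH-1: −1174a + 930b = 133.
Solving gives a = −0.51474, b = −0.50677.
Gradient magnitude |∇z| = √(a² + b²) = √(0.26495 + 0.25682) = 0.72234.
True dip = arctan(0.72234) = 35.84°, dipping toward NE (azimuth ≈ 045°).

35.84°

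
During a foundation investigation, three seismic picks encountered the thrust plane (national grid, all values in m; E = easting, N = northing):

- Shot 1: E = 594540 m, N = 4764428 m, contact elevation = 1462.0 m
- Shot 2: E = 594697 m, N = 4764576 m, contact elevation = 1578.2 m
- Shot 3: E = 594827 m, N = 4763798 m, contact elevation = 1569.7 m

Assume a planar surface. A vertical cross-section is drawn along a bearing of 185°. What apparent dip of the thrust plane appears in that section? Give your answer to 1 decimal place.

Let the plane be z = a·E + b·N + c.
Shot 2−Shot 1: 157a + 148b = 116.2;  Shot 3−Shot 1: 287a − 630b = 107.7.
Solving gives a = 0.63051, b = 0.11628.
Unit vector along 185° is (sin 185°, cos 185°) = (-0.0872, -0.9962).
Slope in that direction = a·(-0.0872) + b·(-0.9962) = −0.17079.
Apparent dip = arctan|0.17079| = 9.7° (true dip is 32.7°, so apparent ≤ true as expected).

9.7°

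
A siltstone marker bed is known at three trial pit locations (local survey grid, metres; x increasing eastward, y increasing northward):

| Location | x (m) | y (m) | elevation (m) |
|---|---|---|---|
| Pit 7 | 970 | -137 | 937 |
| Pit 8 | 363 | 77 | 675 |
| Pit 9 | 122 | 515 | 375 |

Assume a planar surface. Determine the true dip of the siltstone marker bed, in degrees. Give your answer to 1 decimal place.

Two edge vectors: Pit 7→Pit 8 = (-607, 214, -262), Pit 7→Pit 9 = (-848, 652, -562).
Normal n = (Pit 7→Pit 8) × (Pit 7→Pit 9) = (50556, -118958, -214292).
So ∂z/∂x = −n_x/n_z = 0.23592 and ∂z/∂y = −n_y/n_z = −0.55512.
Gradient magnitude |∇z| = √(a² + b²) = √(0.05566 + 0.30816) = 0.60317.
True dip = arctan(0.60317) = 31.1°, dipping toward NNW (azimuth ≈ 337°).

31.1°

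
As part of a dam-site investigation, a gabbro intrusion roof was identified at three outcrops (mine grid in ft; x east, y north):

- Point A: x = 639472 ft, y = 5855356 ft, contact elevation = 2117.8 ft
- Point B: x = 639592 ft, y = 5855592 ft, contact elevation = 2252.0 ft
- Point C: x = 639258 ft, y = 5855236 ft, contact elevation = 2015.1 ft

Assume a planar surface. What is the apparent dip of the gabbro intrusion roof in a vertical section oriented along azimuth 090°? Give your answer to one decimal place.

12.7°

Let the plane be z = a·x + b·y + c.
Point B−Point A: 120a + 236b = 134.2;  Point C−Point A: −214a − 120b = −102.7.
Solving gives a = 0.22527, b = 0.45410.
Unit vector along 090° is (sin 90°, cos 90°) = (1.0000, 0.0000).
Slope in that direction = a·(1.0000) + b·(0.0000) = 0.22527.
Apparent dip = arctan|0.22527| = 12.7° (true dip is 26.9°, so apparent ≤ true as expected).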